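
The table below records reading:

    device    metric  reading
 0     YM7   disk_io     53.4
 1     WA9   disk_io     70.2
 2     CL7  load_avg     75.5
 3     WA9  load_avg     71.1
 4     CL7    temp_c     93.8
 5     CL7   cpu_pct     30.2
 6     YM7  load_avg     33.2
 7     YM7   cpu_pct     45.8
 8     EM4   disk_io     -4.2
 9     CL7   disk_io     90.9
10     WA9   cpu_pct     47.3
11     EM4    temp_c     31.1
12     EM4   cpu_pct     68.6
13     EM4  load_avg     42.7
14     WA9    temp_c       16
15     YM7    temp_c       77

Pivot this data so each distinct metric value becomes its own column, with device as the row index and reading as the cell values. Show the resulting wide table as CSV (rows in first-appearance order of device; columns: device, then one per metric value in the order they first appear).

Columns: device plus the 4 distinct metric values (disk_io, load_avg, temp_c, cpu_pct).
For example, row YM7 column disk_io takes reading=53.4 from the long row (YM7, disk_io).

device,disk_io,load_avg,temp_c,cpu_pct
YM7,53.4,33.2,77,45.8
WA9,70.2,71.1,16,47.3
CL7,90.9,75.5,93.8,30.2
EM4,-4.2,42.7,31.1,68.6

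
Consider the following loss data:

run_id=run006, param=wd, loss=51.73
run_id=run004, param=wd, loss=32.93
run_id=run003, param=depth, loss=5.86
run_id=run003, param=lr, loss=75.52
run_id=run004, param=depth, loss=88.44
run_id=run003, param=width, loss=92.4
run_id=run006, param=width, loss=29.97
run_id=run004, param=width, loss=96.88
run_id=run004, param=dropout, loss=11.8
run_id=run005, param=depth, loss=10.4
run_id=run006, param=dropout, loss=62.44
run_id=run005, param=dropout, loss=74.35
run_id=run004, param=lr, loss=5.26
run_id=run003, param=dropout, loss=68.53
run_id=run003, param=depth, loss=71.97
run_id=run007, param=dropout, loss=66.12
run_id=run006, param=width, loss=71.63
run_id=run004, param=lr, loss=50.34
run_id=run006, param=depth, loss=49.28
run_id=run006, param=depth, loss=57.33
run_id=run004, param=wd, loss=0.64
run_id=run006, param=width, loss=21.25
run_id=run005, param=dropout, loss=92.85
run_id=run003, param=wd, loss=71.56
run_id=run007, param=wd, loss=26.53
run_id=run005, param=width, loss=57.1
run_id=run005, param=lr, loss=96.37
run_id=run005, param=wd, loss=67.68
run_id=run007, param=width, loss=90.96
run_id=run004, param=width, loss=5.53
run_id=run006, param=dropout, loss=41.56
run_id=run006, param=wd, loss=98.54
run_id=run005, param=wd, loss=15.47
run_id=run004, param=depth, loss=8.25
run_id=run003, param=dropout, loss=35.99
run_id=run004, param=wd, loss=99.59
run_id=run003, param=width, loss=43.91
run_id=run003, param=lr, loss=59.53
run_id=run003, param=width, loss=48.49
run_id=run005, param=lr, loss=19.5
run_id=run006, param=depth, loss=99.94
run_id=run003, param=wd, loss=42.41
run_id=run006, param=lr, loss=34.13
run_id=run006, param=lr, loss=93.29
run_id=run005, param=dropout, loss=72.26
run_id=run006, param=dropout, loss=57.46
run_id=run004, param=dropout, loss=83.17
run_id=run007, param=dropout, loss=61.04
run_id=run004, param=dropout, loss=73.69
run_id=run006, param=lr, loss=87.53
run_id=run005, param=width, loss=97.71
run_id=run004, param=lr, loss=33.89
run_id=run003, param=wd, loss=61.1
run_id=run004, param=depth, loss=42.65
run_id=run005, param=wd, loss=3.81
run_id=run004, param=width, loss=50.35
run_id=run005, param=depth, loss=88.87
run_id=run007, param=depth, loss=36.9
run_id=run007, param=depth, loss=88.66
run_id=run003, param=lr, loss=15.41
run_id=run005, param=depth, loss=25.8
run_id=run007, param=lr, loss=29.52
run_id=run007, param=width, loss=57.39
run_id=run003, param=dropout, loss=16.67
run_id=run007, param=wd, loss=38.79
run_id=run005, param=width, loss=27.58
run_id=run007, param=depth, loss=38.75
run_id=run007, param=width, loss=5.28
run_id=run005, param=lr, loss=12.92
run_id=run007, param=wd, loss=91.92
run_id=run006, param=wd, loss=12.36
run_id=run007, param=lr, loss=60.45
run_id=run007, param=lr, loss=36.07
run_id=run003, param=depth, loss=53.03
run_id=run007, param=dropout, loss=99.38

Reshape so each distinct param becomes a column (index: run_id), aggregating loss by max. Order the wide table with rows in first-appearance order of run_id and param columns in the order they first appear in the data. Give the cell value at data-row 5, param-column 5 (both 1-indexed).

99.38

With rows in first-appearance order of run_id, row 5 is run_id=run007. param columns in first-appearance order: wd, depth, lr, width, dropout; column 5 is dropout.
Long rows with run_id=run007, param=dropout: max(66.12, 61.04, 99.38) = 99.38.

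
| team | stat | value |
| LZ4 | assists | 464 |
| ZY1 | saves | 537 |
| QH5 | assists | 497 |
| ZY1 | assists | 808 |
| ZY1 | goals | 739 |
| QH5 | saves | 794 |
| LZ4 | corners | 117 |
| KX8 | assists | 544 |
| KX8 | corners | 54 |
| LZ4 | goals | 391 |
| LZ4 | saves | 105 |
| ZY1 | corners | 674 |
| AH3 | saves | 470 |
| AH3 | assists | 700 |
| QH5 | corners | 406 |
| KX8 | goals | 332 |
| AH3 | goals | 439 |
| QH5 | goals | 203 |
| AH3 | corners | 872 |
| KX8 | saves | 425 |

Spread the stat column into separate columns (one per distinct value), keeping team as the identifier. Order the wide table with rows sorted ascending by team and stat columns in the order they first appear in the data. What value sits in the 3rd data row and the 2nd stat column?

105

With rows sorted ascending by team, row 3 is team=LZ4. stat columns in first-appearance order: assists, saves, goals, corners; column 2 is saves.
Long rows with team=LZ4, stat=saves: value = 105.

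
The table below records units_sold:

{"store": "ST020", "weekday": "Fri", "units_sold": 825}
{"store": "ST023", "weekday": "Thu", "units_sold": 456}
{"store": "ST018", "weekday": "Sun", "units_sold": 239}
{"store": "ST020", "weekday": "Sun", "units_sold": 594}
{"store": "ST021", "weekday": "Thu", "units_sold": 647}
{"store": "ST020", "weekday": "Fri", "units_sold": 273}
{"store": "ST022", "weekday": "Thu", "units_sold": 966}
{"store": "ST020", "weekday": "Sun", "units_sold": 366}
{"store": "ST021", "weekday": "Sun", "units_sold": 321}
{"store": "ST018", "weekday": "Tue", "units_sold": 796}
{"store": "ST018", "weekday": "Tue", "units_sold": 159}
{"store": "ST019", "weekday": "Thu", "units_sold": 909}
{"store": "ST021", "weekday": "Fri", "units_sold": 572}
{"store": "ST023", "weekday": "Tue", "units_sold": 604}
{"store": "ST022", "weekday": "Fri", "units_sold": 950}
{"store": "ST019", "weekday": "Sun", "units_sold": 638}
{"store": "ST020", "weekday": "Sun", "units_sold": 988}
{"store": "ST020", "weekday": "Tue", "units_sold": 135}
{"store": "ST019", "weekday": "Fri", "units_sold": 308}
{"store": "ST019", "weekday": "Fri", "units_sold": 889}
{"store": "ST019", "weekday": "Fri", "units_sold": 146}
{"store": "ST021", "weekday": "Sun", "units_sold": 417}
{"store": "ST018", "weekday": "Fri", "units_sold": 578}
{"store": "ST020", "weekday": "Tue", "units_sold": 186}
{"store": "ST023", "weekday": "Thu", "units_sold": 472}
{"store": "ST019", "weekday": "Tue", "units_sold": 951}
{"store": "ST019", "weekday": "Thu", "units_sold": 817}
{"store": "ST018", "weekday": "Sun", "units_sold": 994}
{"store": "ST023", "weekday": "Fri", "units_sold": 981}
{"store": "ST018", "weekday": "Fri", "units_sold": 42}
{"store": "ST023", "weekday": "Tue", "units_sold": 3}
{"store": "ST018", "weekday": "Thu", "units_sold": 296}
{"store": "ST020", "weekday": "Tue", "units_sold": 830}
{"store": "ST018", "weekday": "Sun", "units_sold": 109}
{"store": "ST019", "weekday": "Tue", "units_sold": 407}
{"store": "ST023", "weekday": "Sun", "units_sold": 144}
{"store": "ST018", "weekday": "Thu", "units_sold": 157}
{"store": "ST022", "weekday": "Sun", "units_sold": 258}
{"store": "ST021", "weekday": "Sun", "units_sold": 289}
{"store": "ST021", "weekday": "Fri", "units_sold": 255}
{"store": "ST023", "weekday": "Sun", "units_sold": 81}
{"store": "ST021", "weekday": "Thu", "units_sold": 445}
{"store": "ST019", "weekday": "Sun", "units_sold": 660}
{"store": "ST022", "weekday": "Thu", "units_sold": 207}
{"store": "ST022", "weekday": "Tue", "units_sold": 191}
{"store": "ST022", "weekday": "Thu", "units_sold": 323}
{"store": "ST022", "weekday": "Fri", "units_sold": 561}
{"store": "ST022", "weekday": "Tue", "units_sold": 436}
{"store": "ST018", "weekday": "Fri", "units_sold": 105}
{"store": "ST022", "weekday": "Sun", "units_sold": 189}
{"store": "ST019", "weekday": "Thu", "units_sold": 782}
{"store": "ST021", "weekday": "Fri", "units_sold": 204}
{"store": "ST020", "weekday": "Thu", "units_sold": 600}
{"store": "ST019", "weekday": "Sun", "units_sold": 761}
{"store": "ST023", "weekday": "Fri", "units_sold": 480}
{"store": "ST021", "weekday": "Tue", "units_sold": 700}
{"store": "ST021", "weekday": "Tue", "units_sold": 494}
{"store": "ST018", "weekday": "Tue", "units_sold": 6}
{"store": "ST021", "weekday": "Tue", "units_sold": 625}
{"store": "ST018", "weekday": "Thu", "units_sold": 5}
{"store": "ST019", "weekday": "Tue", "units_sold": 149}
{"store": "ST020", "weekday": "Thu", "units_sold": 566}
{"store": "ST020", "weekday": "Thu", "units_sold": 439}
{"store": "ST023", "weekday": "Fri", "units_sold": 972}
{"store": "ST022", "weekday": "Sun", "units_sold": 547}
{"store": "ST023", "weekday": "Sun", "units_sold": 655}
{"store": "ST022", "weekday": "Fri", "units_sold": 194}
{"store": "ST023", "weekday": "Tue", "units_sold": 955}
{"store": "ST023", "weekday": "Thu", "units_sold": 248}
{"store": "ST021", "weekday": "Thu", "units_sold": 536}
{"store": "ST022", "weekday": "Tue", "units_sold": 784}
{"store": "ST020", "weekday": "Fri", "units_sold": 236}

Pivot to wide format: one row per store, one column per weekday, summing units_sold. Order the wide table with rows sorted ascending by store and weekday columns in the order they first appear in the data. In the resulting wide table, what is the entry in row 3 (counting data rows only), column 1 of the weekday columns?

1334

With rows sorted ascending by store, row 3 is store=ST020. weekday columns in first-appearance order: Fri, Thu, Sun, Tue; column 1 is Fri.
Long rows with store=ST020, weekday=Fri: 825 + 273 + 236 = 1334.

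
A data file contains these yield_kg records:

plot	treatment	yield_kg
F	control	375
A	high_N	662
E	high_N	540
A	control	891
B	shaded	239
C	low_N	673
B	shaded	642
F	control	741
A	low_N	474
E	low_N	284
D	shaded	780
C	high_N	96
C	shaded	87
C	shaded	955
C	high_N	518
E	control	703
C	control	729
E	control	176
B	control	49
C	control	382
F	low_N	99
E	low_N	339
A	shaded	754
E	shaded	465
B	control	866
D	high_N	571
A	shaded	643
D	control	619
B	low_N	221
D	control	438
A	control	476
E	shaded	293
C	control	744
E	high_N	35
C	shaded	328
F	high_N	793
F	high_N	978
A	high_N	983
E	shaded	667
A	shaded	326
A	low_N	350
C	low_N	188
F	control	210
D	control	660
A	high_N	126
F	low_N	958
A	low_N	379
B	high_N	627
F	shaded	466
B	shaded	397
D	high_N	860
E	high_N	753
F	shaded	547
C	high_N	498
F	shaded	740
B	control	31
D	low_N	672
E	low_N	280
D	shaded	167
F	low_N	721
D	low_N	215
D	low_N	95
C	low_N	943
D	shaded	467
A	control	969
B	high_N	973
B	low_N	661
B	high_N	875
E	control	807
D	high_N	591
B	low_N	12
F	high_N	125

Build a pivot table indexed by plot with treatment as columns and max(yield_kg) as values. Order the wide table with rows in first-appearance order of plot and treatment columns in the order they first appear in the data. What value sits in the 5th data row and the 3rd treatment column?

955

With rows in first-appearance order of plot, row 5 is plot=C. treatment columns in first-appearance order: control, high_N, shaded, low_N; column 3 is shaded.
Long rows with plot=C, treatment=shaded: max(87, 955, 328) = 955.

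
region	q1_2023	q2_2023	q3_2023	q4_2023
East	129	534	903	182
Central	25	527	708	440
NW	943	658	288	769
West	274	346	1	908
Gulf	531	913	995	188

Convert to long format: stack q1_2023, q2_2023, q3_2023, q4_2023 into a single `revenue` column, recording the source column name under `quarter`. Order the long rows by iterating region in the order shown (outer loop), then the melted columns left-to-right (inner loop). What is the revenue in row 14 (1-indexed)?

346

20 rows total (5 × 4). Row 14: index ⌊(14-1)/4⌋ = 3 into region → West; (14-1) mod 4 = 1 into the melted columns → q2_2023.
So row 14 is (West, q2_2023, 346); revenue = 346.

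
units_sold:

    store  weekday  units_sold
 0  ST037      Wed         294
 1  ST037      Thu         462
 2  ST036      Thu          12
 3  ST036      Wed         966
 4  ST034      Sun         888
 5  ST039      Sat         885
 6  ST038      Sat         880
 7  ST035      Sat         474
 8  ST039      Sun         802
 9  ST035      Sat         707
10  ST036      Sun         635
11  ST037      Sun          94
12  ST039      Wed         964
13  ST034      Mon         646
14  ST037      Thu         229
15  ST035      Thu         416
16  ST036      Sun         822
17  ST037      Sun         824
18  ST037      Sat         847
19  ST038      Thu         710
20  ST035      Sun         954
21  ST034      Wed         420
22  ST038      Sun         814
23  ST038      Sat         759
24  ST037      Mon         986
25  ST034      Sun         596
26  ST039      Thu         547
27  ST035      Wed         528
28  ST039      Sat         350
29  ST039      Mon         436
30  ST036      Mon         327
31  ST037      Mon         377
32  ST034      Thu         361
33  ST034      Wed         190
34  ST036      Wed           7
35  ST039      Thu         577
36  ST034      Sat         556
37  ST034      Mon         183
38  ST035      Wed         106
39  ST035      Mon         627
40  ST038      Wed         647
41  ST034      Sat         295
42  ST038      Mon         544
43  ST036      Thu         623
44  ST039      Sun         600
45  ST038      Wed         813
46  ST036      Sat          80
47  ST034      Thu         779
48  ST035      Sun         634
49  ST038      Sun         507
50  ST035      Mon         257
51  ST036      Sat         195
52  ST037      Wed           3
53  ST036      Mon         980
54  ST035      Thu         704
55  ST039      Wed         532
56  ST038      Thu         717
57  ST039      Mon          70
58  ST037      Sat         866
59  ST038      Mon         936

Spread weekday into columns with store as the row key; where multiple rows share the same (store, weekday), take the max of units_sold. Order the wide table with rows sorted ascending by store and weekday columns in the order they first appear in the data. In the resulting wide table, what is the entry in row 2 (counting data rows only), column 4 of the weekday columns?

With rows sorted ascending by store, row 2 is store=ST035. weekday columns in first-appearance order: Wed, Thu, Sun, Sat, Mon; column 4 is Sat.
Long rows with store=ST035, weekday=Sat: max(474, 707) = 707.

707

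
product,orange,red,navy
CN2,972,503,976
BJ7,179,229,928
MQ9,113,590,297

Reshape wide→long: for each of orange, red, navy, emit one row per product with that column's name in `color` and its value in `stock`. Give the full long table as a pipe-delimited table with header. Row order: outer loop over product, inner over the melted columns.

| product | color | stock |
| CN2 | orange | 972 |
| CN2 | red | 503 |
| CN2 | navy | 976 |
| BJ7 | orange | 179 |
| BJ7 | red | 229 |
| BJ7 | navy | 928 |
| MQ9 | orange | 113 |
| MQ9 | red | 590 |
| MQ9 | navy | 297 |

Each (product, column) pair becomes one row: 3 × 3 = 9 rows.
For example, (CN2, orange) → stock=972.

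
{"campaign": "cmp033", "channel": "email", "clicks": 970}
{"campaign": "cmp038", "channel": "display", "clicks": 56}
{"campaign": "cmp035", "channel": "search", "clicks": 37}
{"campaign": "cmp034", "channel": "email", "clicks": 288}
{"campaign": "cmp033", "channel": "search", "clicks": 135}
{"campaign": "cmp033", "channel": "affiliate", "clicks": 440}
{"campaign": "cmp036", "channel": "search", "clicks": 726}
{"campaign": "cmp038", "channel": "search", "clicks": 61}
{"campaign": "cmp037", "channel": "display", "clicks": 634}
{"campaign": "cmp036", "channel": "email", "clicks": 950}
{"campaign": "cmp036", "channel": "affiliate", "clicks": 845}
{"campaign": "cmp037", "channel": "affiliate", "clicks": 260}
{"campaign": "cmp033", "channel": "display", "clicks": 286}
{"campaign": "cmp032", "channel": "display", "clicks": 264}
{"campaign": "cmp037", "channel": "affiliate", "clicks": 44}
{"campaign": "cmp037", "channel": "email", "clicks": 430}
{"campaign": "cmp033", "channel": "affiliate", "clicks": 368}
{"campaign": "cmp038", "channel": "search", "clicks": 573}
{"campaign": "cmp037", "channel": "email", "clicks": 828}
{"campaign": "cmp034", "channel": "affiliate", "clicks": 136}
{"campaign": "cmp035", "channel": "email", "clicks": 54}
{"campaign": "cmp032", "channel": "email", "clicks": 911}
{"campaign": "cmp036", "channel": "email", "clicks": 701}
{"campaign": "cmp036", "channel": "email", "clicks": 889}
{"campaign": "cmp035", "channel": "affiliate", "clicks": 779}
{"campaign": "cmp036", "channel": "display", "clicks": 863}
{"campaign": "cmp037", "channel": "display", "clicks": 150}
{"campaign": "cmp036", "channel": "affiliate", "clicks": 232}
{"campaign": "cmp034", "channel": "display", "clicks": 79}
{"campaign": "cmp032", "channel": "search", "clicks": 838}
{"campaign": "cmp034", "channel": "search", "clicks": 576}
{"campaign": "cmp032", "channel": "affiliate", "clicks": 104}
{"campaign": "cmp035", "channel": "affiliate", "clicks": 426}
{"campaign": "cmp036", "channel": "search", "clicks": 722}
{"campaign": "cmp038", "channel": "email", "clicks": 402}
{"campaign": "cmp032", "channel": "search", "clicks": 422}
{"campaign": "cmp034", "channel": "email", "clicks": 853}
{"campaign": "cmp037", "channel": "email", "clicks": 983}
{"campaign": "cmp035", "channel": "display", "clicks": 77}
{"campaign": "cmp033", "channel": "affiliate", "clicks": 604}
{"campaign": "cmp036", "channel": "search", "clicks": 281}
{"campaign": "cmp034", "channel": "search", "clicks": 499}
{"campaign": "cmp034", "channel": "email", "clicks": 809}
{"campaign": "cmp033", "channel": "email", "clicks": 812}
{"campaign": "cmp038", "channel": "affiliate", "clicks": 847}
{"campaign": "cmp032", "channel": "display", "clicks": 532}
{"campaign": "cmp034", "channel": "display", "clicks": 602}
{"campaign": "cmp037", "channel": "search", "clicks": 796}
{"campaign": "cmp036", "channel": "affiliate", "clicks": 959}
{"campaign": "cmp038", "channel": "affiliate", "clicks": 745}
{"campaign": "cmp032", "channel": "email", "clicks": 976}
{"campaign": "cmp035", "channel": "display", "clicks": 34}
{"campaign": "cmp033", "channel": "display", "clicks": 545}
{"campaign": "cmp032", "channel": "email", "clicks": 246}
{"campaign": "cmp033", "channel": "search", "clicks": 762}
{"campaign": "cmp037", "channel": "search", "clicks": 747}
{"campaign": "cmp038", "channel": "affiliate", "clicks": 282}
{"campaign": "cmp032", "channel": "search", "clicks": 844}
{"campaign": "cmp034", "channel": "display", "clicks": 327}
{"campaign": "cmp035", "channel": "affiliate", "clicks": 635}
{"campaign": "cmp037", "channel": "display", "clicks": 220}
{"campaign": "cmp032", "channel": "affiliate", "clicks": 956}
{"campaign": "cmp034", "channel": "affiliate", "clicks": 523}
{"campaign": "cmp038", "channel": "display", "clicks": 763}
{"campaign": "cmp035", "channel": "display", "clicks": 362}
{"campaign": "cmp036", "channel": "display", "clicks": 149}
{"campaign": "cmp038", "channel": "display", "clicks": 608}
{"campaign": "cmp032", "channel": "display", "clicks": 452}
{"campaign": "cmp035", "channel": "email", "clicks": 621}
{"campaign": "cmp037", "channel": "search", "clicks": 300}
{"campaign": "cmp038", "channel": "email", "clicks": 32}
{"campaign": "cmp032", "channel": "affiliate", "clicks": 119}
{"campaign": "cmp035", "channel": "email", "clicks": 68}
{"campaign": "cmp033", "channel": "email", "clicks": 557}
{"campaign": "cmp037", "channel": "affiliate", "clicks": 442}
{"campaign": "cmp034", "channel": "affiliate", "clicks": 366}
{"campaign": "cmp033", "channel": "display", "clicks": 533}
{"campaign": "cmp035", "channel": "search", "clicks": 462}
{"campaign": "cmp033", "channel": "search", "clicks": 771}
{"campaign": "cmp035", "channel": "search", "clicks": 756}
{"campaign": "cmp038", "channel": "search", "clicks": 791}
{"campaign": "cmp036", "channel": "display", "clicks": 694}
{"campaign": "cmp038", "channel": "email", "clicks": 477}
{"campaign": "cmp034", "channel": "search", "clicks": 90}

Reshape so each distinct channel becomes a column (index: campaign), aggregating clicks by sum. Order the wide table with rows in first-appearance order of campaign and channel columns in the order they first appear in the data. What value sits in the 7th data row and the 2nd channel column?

1248

With rows in first-appearance order of campaign, row 7 is campaign=cmp032. channel columns in first-appearance order: email, display, search, affiliate; column 2 is display.
Long rows with campaign=cmp032, channel=display: 264 + 532 + 452 = 1248.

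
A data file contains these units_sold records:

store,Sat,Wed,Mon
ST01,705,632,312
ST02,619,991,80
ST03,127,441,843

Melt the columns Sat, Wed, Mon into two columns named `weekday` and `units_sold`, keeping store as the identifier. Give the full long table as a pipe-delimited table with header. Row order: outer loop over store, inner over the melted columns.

Each (store, column) pair becomes one row: 3 × 3 = 9 rows.
For example, (ST01, Sat) → units_sold=705.

| store | weekday | units_sold |
| ST01 | Sat | 705 |
| ST01 | Wed | 632 |
| ST01 | Mon | 312 |
| ST02 | Sat | 619 |
| ST02 | Wed | 991 |
| ST02 | Mon | 80 |
| ST03 | Sat | 127 |
| ST03 | Wed | 441 |
| ST03 | Mon | 843 |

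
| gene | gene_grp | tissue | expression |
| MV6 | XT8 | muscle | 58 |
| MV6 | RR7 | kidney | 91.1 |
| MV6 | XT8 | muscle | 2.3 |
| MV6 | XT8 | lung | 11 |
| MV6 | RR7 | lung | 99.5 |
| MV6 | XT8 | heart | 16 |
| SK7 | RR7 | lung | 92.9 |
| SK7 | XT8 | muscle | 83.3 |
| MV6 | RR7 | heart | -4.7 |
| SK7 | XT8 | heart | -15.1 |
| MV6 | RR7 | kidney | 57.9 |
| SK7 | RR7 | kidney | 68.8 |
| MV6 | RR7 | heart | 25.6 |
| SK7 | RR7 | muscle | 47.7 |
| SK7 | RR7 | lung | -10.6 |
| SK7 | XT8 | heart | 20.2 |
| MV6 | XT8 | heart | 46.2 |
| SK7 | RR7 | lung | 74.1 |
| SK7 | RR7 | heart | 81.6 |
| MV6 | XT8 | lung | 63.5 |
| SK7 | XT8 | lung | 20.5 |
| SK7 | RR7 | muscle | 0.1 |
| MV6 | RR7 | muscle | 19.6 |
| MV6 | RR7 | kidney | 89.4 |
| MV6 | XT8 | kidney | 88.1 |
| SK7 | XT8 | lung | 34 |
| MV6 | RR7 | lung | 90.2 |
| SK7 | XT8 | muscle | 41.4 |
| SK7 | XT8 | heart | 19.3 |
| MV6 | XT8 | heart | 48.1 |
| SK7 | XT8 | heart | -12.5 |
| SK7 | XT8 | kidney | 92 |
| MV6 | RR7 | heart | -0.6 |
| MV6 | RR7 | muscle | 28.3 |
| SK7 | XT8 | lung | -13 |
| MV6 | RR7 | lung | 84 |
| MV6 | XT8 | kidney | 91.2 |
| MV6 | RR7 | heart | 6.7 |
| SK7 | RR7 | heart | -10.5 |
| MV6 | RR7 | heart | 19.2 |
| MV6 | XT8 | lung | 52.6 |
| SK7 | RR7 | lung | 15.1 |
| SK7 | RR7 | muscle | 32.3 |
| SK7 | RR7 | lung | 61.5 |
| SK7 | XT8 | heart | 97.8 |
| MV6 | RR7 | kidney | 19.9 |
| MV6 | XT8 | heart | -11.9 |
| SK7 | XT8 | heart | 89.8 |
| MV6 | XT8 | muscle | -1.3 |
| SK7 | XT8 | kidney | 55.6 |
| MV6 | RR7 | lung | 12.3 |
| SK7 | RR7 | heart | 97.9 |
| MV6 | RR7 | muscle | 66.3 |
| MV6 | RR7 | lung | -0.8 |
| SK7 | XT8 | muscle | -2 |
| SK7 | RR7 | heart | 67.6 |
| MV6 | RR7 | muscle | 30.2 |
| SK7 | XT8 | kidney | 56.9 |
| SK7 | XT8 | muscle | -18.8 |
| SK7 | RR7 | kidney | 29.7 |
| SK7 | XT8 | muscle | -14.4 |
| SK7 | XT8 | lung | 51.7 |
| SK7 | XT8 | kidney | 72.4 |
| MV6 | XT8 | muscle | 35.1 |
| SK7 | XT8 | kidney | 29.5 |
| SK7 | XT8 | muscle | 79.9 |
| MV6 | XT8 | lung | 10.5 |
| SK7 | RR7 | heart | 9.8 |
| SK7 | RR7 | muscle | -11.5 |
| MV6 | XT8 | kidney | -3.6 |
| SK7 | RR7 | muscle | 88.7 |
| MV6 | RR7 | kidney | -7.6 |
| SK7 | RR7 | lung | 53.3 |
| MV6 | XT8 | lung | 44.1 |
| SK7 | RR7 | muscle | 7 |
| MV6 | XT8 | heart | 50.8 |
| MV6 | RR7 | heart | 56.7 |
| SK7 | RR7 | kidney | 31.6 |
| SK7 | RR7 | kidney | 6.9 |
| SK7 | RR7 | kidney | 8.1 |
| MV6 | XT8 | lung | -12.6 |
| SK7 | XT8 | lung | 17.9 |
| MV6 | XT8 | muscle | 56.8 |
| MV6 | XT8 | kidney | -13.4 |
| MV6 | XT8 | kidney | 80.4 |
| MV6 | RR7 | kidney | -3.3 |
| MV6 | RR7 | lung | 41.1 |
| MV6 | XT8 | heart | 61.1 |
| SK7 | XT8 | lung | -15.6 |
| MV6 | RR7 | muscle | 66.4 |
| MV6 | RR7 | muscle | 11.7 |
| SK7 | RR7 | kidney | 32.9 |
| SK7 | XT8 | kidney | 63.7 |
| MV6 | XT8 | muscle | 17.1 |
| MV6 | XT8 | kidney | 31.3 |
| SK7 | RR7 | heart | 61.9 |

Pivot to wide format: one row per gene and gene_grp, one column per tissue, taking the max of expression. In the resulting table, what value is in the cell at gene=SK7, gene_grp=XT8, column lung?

51.7

Rows with gene=SK7, gene_grp=XT8 and tissue=lung: expression values are 20.5, 34, -13, 51.7, 17.9, -15.6.
max(20.5, 34, -13, 51.7, 17.9, -15.6) = 51.7.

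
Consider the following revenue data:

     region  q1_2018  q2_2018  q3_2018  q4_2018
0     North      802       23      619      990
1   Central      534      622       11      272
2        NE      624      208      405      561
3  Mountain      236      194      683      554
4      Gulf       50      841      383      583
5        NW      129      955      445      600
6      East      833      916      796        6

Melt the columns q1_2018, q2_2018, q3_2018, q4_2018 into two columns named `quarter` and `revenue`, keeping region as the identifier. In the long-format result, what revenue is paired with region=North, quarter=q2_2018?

Unpivoting turns each (region, wide-column) pair into one long row.
The wide cell at row North, column q2_2018 holds 23, so the long row (North, q2_2018) has revenue=23.

23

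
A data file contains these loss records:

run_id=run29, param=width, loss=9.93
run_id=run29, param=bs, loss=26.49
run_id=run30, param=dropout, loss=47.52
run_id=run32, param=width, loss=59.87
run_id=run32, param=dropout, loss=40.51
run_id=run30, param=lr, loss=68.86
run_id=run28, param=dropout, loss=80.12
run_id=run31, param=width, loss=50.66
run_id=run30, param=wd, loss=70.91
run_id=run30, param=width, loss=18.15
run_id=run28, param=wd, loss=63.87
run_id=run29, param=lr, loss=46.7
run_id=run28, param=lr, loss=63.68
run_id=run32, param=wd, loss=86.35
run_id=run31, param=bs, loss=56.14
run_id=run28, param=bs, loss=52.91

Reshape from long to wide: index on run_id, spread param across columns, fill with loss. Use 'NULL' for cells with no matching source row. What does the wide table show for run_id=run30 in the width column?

The long row with run_id=run30, param=width has loss=18.15.

18.15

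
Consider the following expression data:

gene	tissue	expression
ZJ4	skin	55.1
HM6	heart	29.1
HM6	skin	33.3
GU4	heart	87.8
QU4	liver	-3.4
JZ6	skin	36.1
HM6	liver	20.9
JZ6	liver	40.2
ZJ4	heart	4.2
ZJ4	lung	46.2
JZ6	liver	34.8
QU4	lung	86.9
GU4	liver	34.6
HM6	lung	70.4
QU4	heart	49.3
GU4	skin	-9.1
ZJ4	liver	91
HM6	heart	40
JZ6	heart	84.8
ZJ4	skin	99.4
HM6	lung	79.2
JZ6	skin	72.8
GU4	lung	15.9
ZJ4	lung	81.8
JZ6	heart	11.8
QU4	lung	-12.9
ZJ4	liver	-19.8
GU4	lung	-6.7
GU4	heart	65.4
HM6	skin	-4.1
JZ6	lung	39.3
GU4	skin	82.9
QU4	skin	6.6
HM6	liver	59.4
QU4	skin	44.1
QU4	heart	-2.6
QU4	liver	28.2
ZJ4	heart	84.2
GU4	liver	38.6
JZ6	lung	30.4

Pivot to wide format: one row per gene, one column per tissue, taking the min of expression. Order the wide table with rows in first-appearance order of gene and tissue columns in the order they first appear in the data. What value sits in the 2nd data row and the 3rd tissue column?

With rows in first-appearance order of gene, row 2 is gene=HM6. tissue columns in first-appearance order: skin, heart, liver, lung; column 3 is liver.
Long rows with gene=HM6, tissue=liver: min(20.9, 59.4) = 20.9.

20.9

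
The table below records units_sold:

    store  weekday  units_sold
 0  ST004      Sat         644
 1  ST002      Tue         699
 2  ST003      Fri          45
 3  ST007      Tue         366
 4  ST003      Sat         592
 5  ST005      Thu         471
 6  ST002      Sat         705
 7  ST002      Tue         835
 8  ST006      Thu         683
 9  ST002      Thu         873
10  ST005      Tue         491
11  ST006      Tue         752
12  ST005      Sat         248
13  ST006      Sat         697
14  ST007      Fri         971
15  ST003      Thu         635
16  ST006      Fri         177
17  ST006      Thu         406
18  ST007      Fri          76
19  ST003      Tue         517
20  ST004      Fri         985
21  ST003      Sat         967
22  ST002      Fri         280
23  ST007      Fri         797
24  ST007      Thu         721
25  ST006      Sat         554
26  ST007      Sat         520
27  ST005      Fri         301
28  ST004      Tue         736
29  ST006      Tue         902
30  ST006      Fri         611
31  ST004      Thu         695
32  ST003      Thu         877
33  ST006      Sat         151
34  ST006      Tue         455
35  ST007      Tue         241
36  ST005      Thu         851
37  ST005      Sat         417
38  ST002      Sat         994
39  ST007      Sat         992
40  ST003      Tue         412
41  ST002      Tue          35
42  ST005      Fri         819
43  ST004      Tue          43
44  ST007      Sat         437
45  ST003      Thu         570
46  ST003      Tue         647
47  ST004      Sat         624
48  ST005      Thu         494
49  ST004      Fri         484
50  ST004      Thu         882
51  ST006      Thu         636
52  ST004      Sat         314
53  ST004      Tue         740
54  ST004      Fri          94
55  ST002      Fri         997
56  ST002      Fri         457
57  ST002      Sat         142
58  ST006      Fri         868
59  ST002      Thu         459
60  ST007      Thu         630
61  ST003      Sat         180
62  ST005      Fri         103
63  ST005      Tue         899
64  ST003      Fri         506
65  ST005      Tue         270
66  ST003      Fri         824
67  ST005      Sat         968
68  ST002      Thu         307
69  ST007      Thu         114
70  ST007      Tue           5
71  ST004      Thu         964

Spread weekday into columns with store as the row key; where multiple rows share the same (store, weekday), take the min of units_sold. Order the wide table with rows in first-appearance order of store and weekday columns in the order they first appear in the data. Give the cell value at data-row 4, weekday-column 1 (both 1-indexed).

With rows in first-appearance order of store, row 4 is store=ST007. weekday columns in first-appearance order: Sat, Tue, Fri, Thu; column 1 is Sat.
Long rows with store=ST007, weekday=Sat: min(520, 992, 437) = 437.

437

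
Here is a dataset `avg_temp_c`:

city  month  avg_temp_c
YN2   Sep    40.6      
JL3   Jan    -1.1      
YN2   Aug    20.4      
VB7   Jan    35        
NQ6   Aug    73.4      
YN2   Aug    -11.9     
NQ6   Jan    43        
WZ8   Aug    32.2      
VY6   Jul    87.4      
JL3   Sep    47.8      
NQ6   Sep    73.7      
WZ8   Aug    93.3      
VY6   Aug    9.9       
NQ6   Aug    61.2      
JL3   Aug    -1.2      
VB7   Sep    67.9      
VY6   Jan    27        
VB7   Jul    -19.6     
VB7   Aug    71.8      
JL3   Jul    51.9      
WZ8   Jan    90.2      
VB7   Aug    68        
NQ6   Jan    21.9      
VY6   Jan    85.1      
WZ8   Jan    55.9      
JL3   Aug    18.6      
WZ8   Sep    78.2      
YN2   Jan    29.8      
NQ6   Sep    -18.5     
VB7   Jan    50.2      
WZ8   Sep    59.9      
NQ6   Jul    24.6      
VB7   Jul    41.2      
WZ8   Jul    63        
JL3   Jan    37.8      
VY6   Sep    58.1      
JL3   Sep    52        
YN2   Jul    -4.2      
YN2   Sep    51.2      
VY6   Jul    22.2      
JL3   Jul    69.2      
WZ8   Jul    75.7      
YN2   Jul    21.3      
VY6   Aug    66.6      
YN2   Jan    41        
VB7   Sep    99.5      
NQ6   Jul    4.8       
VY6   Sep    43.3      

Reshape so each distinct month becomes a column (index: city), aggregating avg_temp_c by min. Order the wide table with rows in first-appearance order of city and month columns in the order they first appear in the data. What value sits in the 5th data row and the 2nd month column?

With rows in first-appearance order of city, row 5 is city=WZ8. month columns in first-appearance order: Sep, Jan, Aug, Jul; column 2 is Jan.
Long rows with city=WZ8, month=Jan: min(90.2, 55.9) = 55.9.

55.9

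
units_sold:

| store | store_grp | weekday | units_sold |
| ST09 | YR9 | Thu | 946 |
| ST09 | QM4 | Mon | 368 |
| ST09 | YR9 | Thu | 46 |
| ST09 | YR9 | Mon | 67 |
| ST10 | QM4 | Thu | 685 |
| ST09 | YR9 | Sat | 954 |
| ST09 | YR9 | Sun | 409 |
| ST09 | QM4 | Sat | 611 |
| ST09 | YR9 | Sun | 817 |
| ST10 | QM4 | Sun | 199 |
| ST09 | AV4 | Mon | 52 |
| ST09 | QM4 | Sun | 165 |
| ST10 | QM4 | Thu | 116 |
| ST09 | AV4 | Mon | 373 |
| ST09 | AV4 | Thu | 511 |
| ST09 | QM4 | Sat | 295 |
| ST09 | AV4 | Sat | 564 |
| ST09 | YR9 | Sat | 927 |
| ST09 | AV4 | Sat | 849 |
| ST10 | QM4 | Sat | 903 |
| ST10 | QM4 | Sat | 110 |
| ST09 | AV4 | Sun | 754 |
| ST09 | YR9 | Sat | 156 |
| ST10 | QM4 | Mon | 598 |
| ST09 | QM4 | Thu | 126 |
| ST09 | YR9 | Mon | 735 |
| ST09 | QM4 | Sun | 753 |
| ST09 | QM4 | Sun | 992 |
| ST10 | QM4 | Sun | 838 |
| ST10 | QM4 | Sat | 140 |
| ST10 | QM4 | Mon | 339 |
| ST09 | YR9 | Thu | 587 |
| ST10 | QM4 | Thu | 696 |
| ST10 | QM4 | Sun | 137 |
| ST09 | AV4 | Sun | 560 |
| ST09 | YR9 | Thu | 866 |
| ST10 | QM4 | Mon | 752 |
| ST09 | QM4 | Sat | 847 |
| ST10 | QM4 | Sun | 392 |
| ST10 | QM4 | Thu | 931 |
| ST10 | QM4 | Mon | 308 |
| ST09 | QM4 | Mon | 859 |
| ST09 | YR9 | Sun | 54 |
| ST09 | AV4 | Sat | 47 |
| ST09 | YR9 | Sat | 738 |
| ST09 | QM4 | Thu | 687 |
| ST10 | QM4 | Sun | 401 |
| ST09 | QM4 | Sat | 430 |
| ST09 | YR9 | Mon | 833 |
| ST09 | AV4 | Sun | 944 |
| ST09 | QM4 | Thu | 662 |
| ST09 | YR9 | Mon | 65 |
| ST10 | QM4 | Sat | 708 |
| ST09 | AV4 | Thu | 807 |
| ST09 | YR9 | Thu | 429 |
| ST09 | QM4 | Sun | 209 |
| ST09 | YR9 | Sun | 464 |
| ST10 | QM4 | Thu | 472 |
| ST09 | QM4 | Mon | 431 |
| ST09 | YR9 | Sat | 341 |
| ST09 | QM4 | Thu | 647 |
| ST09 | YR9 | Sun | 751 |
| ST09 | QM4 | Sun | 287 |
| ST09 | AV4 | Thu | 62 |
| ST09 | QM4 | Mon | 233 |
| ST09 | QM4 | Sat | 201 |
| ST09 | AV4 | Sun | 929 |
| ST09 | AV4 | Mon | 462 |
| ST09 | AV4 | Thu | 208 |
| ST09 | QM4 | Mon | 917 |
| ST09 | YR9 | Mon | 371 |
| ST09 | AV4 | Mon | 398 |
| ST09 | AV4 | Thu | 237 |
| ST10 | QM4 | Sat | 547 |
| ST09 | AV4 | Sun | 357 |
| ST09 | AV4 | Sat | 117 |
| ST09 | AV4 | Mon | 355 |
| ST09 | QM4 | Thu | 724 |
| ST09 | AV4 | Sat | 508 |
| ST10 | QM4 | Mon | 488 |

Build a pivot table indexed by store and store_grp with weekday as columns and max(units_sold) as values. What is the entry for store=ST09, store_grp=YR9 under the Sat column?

954

Rows with store=ST09, store_grp=YR9 and weekday=Sat: units_sold values are 954, 927, 156, 738, 341.
max(954, 927, 156, 738, 341) = 954.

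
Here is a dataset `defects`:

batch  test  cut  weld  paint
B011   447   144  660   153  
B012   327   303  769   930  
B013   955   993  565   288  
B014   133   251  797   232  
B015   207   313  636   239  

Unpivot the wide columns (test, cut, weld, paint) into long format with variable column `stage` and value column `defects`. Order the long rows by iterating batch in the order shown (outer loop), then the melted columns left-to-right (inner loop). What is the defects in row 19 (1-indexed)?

636

20 rows total (5 × 4). Row 19: index ⌊(19-1)/4⌋ = 4 into batch → B015; (19-1) mod 4 = 2 into the melted columns → weld.
So row 19 is (B015, weld, 636); defects = 636.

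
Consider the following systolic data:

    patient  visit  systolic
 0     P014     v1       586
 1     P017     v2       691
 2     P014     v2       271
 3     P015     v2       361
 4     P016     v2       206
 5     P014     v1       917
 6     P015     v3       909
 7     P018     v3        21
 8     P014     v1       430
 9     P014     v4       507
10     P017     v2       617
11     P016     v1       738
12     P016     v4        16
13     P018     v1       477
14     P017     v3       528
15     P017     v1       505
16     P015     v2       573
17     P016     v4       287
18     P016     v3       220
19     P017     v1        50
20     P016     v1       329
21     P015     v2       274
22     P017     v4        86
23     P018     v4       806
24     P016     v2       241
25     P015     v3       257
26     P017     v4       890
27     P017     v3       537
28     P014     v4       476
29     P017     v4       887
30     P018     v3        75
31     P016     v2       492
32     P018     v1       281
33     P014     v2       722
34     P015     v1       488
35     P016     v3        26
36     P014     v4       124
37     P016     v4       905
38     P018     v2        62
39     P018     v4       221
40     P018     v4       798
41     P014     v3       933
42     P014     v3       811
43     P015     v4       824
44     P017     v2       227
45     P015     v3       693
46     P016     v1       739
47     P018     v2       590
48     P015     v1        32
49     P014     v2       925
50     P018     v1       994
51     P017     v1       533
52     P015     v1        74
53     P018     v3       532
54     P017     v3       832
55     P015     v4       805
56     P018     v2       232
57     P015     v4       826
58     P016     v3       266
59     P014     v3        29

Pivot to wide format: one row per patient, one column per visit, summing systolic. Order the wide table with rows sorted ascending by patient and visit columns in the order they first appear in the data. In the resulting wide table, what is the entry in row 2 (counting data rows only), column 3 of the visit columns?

With rows sorted ascending by patient, row 2 is patient=P015. visit columns in first-appearance order: v1, v2, v3, v4; column 3 is v3.
Long rows with patient=P015, visit=v3: 909 + 257 + 693 = 1859.

1859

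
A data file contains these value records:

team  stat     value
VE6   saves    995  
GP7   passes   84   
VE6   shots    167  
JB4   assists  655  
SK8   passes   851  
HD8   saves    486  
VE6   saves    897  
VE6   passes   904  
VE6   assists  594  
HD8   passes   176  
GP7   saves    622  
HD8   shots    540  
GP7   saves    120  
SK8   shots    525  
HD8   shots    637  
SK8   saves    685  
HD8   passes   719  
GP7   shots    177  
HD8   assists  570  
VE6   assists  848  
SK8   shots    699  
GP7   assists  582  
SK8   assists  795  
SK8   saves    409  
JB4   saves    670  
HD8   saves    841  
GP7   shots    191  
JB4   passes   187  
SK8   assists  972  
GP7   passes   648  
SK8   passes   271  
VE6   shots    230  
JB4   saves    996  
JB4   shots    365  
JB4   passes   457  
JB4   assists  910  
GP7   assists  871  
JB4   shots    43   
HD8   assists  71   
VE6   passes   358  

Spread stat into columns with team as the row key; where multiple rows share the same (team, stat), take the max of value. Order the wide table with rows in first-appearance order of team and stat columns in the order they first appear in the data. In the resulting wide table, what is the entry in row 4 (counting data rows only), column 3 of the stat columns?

699

With rows in first-appearance order of team, row 4 is team=SK8. stat columns in first-appearance order: saves, passes, shots, assists; column 3 is shots.
Long rows with team=SK8, stat=shots: max(525, 699) = 699.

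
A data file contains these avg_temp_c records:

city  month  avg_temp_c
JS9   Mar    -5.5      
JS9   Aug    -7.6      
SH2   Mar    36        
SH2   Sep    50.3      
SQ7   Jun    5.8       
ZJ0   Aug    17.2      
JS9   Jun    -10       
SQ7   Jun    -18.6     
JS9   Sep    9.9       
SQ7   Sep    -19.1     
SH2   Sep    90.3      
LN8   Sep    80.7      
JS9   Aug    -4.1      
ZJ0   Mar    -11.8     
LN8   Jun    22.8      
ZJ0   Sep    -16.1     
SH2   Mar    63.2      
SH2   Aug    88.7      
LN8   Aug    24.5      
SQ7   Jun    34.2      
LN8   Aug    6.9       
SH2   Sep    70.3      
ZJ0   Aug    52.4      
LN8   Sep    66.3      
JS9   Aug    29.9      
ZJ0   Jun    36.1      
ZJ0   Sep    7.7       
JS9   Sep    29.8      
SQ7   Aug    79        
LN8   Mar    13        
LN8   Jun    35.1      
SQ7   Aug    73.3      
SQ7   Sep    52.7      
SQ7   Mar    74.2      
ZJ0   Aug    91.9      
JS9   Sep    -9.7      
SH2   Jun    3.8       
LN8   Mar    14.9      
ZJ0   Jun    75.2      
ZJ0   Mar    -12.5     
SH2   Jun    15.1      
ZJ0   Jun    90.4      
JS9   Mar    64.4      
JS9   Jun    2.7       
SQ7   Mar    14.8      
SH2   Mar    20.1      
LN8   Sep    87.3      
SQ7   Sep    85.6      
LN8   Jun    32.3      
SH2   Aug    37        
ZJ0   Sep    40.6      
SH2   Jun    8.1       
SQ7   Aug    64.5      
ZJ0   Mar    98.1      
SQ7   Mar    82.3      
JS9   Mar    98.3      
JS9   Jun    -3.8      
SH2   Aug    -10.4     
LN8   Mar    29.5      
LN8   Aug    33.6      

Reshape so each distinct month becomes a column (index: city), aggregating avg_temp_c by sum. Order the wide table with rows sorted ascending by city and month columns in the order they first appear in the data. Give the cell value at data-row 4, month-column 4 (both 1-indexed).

With rows sorted ascending by city, row 4 is city=SQ7. month columns in first-appearance order: Mar, Aug, Sep, Jun; column 4 is Jun.
Long rows with city=SQ7, month=Jun: 5.8 + -18.6 + 34.2 = 21.4.

21.4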